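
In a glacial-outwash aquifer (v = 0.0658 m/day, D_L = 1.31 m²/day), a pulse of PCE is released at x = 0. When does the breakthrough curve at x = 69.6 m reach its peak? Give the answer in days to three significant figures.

798 days

For the 1D instantaneous-source solution, setting ∂C/∂t = 0 at fixed x gives v²t² + 2Dt − x² = 0, so t = (√(D² + v²x²) − D)/v².
√(D² + v²x²) = √(1.31² + 0.0658² × 69.6²) = 4.763; v² = 0.00432964.
t = (4.763 − 1.31)/0.00432964 = 798 days (vs. the pure-advection estimate x/v = 1060 d).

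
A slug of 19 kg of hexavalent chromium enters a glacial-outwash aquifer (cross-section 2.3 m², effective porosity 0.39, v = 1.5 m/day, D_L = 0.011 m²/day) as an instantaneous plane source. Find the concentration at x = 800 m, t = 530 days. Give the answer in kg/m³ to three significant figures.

For an instantaneous plane source, C(x,t) = M/(n_e·A·√(4πDt)) · exp(−(x−vt)²/(4Dt)), with n_e·A the pore (flow) area.
Plume center vt = 1.5 × 530 = 795 m, so the well at 800 m is 5 m downgradient of the peak.
√(4πDt) = 8.559 m, giving peak height M/(n_e·A·√(4πDt)) = 19/(0.39 × 2.3 × 8.559) = 2.475 kg/m³.
(x−vt)²/(4Dt) = (5)²/(4 × 0.011 × 530) = 1.072; exp(−1.072) = 0.3423.
C = 2.475 × 0.3423 = 0.847 kg/m³.

0.847 kg/m³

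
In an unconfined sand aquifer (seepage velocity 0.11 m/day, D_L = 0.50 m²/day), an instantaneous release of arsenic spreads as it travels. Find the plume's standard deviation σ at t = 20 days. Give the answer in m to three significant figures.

Dispersive spreading gives a Gaussian with σ² = 2Dt; advection only shifts the center.
σ = √(2 × 0.50 × 20) = 4.47 m.

4.47 m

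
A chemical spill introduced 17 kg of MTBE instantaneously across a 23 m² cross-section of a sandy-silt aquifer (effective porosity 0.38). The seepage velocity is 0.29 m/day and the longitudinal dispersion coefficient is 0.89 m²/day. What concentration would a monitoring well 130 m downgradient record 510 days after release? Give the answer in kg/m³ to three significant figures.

For an instantaneous plane source, C(x,t) = M/(n_e·A·√(4πDt)) · exp(−(x−vt)²/(4Dt)), with n_e·A the pore (flow) area.
Plume center vt = 0.29 × 510 = 147.9 m, so the well at 130 m is 17.9 m upgradient of the peak.
√(4πDt) = 75.52 m, giving peak height M/(n_e·A·√(4πDt)) = 17/(0.38 × 23 × 75.52) = 0.02576 kg/m³.
(x−vt)²/(4Dt) = (-17.9)²/(4 × 0.89 × 510) = 0.1765; exp(−0.1765) = 0.8382.
C = 0.02576 × 0.8382 = 0.0216 kg/m³.

0.0216 kg/m³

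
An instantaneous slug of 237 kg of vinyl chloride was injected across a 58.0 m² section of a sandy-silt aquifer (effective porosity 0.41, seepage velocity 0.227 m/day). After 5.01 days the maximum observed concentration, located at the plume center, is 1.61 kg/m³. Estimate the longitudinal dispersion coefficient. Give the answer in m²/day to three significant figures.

At the plume center C_max = M/(n_e·A·√(4πDt)), so D = M²/(4πt·(n_e·A·C_max)²).
n_e·A·C_max = 0.41 × 58.0 × 1.61 = 38.29 kg/m.
D = 237²/(4π × 5.01 × 38.29²) = 0.609 m²/day.

0.609 m²/day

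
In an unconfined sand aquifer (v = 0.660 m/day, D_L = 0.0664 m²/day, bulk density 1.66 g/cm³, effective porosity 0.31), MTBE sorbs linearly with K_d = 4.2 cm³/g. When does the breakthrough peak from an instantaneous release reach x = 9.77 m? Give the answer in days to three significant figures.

Retardation factor R = 1 + ρ_b·K_d/n = 1 + 1.66 × 4.2/0.31 = 23.49.
Sorption retards both mechanisms: v_R = v/R = 0.02810 m/day, D_R = D/R = 0.002827 m²/day.
Peak time from v_R²t² + 2D_R t − x² = 0: t = (√(D_R² + v_R²x²) − D_R)/v_R².
√(D_R² + v_R²x²) = √(0.002827² + 0.02810² × 9.77²) = 0.2746; v_R² = 0.0007896.
t = (0.2746 − 0.002827)/0.0007896 = 344 days.

344 days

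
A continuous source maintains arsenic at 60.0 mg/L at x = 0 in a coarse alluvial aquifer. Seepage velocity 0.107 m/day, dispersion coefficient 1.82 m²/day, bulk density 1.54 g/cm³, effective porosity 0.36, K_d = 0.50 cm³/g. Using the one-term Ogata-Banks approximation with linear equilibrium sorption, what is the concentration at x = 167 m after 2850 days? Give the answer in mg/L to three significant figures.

6.73 mg/L

Retardation factor R = 1 + ρ_b·K_d/n = 1 + 1.54 × 0.50/0.36 = 3.139.
Sorption retards both mechanisms: v_R = v/R = 0.03409 m/day, D_R = D/R = 0.5798 m²/day.
v_R·t = 0.03409 × 2850 = 97.1565 m; 2√(D_R t) = 81.30 m; argument = (167 − 97.1565)/81.30 = 0.8591.
C = C₀ × ½·erfc(0.8591) = 60.0 × 0.1122 = 6.73 mg/L.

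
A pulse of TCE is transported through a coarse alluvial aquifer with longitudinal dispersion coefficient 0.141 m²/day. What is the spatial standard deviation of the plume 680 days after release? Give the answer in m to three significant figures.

Dispersive spreading gives a Gaussian with σ² = 2Dt; advection only shifts the center.
σ = √(2 × 0.141 × 680) = 13.8 m.

13.8 m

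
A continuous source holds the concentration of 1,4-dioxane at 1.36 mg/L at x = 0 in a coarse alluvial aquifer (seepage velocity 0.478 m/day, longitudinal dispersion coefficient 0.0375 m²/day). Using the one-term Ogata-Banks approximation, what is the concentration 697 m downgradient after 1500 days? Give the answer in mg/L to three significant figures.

1.32 mg/L

For a continuous step input, C/C₀ ≈ ½·erfc((x−vt)/(2√(Dt))).
vt = 0.478 × 1500 = 717 m and 2√(Dt) = 2√(0.0375 × 1500) = 15.00 m.
Argument (x−vt)/(2√(Dt)) = (697 − 717)/15.00 = -1.333; ½·erfc(-1.333) = 0.9703.
C = 1.36 × 0.9703 = 1.32 mg/L.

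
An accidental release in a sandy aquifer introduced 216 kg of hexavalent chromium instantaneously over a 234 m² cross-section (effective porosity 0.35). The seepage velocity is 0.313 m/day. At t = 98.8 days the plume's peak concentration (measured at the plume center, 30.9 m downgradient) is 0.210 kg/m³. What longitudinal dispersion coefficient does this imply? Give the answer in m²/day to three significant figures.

At the plume center C_max = M/(n_e·A·√(4πDt)), so D = M²/(4πt·(n_e·A·C_max)²).
n_e·A·C_max = 0.35 × 234 × 0.210 = 17.20 kg/m.
D = 216²/(4π × 98.8 × 17.20²) = 0.127 m²/day.

0.127 m²/day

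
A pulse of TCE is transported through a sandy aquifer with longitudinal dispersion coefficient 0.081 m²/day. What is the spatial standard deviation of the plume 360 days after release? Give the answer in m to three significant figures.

7.64 m

Dispersive spreading gives a Gaussian with σ² = 2Dt; advection only shifts the center.
σ = √(2 × 0.081 × 360) = 7.64 m.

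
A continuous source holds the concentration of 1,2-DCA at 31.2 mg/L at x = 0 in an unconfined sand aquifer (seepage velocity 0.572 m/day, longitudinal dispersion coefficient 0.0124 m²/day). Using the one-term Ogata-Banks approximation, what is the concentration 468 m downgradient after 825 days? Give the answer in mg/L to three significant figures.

For a continuous step input, C/C₀ ≈ ½·erfc((x−vt)/(2√(Dt))).
vt = 0.572 × 825 = 471.9 m and 2√(Dt) = 2√(0.0124 × 825) = 6.397 m.
Argument (x−vt)/(2√(Dt)) = (468 − 471.9)/6.397 = -0.6097; ½·erfc(-0.6097) = 0.8057.
C = 31.2 × 0.8057 = 25.1 mg/L.

25.1 mg/L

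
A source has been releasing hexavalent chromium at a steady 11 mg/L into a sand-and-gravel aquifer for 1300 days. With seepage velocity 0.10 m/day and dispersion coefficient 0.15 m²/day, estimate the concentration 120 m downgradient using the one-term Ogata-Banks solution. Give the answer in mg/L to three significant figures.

7.63 mg/L

For a continuous step input, C/C₀ ≈ ½·erfc((x−vt)/(2√(Dt))).
vt = 0.10 × 1300 = 130 m and 2√(Dt) = 2√(0.15 × 1300) = 27.93 m.
Argument (x−vt)/(2√(Dt)) = (120 − 130)/27.93 = -0.3580; ½·erfc(-0.3580) = 0.6937.
C = 11 × 0.6937 = 7.63 mg/L.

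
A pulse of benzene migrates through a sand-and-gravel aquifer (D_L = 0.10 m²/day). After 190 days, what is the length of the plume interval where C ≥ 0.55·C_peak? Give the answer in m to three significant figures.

The plume is Gaussian with σ = √(2Dt) = √(2 × 0.10 × 190) = 6.164 m.
C/C_peak = exp(−Δx²/(2σ²)) = 0.55 ⇒ Δx = σ·√(−2 ln 0.55) = 6.164 × 1.093 = 6.737 m.
Width = 2Δx = 13.5 m.

13.5 m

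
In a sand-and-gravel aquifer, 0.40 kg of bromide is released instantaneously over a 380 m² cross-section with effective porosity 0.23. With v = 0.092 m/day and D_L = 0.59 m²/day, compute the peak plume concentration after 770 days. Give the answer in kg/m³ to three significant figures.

The peak of an instantaneous 1D plume sits at x = vt; there the Gaussian factor is 1 and C_max = M/(n_e·A·√(4πDt)), where n_e·A is the pore area the mass is dissolved in.
√(4πDt) = √(4π × 0.59 × 770) = 75.56 m, so C_max = 0.40/(0.23 × 380 × 75.56) = 6.06e-05 kg/m³.

6.06e-05 kg/m³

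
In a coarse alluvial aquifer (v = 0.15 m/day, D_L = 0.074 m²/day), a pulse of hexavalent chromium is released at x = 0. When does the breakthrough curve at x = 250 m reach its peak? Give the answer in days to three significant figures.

1660 days

For the 1D instantaneous-source solution, setting ∂C/∂t = 0 at fixed x gives v²t² + 2Dt − x² = 0, so t = (√(D² + v²x²) − D)/v².
√(D² + v²x²) = √(0.074² + 0.15² × 250²) = 37.50; v² = 0.0225.
t = (37.50 − 0.074)/0.0225 = 1660 days (vs. the pure-advection estimate x/v = 1670 d).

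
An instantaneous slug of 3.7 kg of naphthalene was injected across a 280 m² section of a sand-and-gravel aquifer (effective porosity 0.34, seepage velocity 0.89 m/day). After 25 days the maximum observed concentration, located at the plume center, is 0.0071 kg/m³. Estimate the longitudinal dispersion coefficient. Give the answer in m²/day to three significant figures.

0.0954 m²/day

At the plume center C_max = M/(n_e·A·√(4πDt)), so D = M²/(4πt·(n_e·A·C_max)²).
n_e·A·C_max = 0.34 × 280 × 0.0071 = 0.6759 kg/m.
D = 3.7²/(4π × 25 × 0.6759²) = 0.0954 m²/day.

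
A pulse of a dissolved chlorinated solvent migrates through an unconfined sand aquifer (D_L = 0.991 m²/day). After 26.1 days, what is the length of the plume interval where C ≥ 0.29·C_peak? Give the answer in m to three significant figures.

22.6 m

The plume is Gaussian with σ = √(2Dt) = √(2 × 0.991 × 26.1) = 7.192 m.
C/C_peak = exp(−Δx²/(2σ²)) = 0.29 ⇒ Δx = σ·√(−2 ln 0.29) = 7.192 × 1.573 = 11.31 m.
Width = 2Δx = 22.6 m.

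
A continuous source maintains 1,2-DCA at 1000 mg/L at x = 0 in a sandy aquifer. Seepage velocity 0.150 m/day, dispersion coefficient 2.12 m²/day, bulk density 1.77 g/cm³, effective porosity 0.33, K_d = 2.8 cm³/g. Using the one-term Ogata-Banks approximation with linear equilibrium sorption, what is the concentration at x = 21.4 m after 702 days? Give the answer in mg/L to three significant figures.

138 mg/L

Retardation factor R = 1 + ρ_b·K_d/n = 1 + 1.77 × 2.8/0.33 = 16.02.
Sorption retards both mechanisms: v_R = v/R = 0.009363 m/day, D_R = D/R = 0.1323 m²/day.
v_R·t = 0.009363 × 702 = 6.572826 m; 2√(D_R t) = 19.27 m; argument = (21.4 − 6.572826)/19.27 = 0.7694.
C = C₀ × ½·erfc(0.7694) = 1000 × 0.1383 = 138 mg/L.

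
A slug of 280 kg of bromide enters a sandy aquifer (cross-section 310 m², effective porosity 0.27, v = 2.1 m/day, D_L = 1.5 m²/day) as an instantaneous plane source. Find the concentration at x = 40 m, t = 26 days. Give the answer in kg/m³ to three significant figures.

For an instantaneous plane source, C(x,t) = M/(n_e·A·√(4πDt)) · exp(−(x−vt)²/(4Dt)), with n_e·A the pore (flow) area.
Plume center vt = 2.1 × 26 = 54.6 m, so the well at 40 m is 14.6 m upgradient of the peak.
√(4πDt) = 22.14 m, giving peak height M/(n_e·A·√(4πDt)) = 280/(0.27 × 310 × 22.14) = 0.1511 kg/m³.
(x−vt)²/(4Dt) = (-14.6)²/(4 × 1.5 × 26) = 1.366; exp(−1.366) = 0.2551.
C = 0.1511 × 0.2551 = 0.0385 kg/m³.

0.0385 kg/m³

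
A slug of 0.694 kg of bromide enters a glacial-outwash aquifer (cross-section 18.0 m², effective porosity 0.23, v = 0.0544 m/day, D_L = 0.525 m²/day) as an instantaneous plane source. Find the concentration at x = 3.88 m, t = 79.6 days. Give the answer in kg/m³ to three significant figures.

For an instantaneous plane source, C(x,t) = M/(n_e·A·√(4πDt)) · exp(−(x−vt)²/(4Dt)), with n_e·A the pore (flow) area.
Plume center vt = 0.0544 × 79.6 = 4.33024 m, so the well at 3.88 m is 0.45024 m upgradient of the peak.
√(4πDt) = 22.92 m, giving peak height M/(n_e·A·√(4πDt)) = 0.694/(0.23 × 18.0 × 22.92) = 0.007314 kg/m³.
(x−vt)²/(4Dt) = (-0.45024)²/(4 × 0.525 × 79.6) = 0.001213; exp(−0.001213) = 0.9988.
C = 0.007314 × 0.9988 = 0.00731 kg/m³.

0.00731 kg/m³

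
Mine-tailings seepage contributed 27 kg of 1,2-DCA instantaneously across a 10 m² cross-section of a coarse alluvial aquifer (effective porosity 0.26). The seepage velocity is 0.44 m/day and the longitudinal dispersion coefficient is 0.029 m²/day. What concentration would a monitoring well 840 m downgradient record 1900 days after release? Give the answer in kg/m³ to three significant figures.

For an instantaneous plane source, C(x,t) = M/(n_e·A·√(4πDt)) · exp(−(x−vt)²/(4Dt)), with n_e·A the pore (flow) area.
Plume center vt = 0.44 × 1900 = 836 m, so the well at 840 m is 4 m downgradient of the peak.
√(4πDt) = 26.31 m, giving peak height M/(n_e·A·√(4πDt)) = 27/(0.26 × 10 × 26.31) = 0.3947 kg/m³.
(x−vt)²/(4Dt) = (4)²/(4 × 0.029 × 1900) = 0.07260; exp(−0.07260) = 0.9300.
C = 0.3947 × 0.9300 = 0.367 kg/m³.

0.367 kg/m³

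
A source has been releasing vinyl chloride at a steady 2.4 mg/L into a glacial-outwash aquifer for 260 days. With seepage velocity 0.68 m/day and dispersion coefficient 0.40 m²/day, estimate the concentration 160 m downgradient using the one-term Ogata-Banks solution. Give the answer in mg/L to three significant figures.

2.11 mg/L

For a continuous step input, C/C₀ ≈ ½·erfc((x−vt)/(2√(Dt))).
vt = 0.68 × 260 = 176.8 m and 2√(Dt) = 2√(0.40 × 260) = 20.40 m.
Argument (x−vt)/(2√(Dt)) = (160 − 176.8)/20.40 = -0.8235; ½·erfc(-0.8235) = 0.8779.
C = 2.4 × 0.8779 = 2.11 mg/L.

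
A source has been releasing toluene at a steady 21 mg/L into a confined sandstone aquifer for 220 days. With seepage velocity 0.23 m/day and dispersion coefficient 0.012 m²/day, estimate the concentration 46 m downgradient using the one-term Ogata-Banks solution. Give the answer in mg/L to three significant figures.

For a continuous step input, C/C₀ ≈ ½·erfc((x−vt)/(2√(Dt))).
vt = 0.23 × 220 = 50.6 m and 2√(Dt) = 2√(0.012 × 220) = 3.250 m.
Argument (x−vt)/(2√(Dt)) = (46 − 50.6)/3.250 = -1.415; ½·erfc(-1.415) = 0.9773.
C = 21 × 0.9773 = 20.5 mg/L.

20.5 mg/L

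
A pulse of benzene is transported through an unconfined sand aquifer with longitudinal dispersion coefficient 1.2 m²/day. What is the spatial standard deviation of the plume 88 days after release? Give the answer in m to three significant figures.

Dispersive spreading gives a Gaussian with σ² = 2Dt; advection only shifts the center.
σ = √(2 × 1.2 × 88) = 14.5 m.

14.5 m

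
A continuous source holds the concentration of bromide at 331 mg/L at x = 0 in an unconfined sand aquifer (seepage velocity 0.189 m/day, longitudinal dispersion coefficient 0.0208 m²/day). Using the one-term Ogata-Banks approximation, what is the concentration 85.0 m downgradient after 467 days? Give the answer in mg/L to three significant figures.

For a continuous step input, C/C₀ ≈ ½·erfc((x−vt)/(2√(Dt))).
vt = 0.189 × 467 = 88.263 m and 2√(Dt) = 2√(0.0208 × 467) = 6.233 m.
Argument (x−vt)/(2√(Dt)) = (85.0 − 88.263)/6.233 = -0.5235; ½·erfc(-0.5235) = 0.7705.
C = 331 × 0.7705 = 255 mg/L.

255 mg/L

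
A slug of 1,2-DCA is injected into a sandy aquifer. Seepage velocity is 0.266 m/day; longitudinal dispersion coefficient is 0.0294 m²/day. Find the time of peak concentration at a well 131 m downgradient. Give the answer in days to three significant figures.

492 days

For the 1D instantaneous-source solution, setting ∂C/∂t = 0 at fixed x gives v²t² + 2Dt − x² = 0, so t = (√(D² + v²x²) − D)/v².
√(D² + v²x²) = √(0.0294² + 0.266² × 131²) = 34.85; v² = 0.070756.
t = (34.85 − 0.0294)/0.070756 = 492 days (vs. the pure-advection estimate x/v = 492 d).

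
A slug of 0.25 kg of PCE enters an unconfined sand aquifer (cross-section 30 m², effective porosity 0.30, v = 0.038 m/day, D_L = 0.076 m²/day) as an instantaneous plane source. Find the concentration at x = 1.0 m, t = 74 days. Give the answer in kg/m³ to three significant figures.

0.00286 kg/m³

For an instantaneous plane source, C(x,t) = M/(n_e·A·√(4πDt)) · exp(−(x−vt)²/(4Dt)), with n_e·A the pore (flow) area.
Plume center vt = 0.038 × 74 = 2.812 m, so the well at 1.0 m is 1.812 m upgradient of the peak.
√(4πDt) = 8.407 m, giving peak height M/(n_e·A·√(4πDt)) = 0.25/(0.30 × 30 × 8.407) = 0.003304 kg/m³.
(x−vt)²/(4Dt) = (-1.812)²/(4 × 0.076 × 74) = 0.1460; exp(−0.1460) = 0.8642.
C = 0.003304 × 0.8642 = 0.00286 kg/m³.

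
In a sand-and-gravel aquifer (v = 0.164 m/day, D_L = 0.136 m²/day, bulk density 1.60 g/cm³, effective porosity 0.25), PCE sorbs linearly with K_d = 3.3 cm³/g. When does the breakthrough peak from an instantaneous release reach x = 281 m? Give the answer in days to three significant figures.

Retardation factor R = 1 + ρ_b·K_d/n = 1 + 1.60 × 3.3/0.25 = 22.12.
Sorption retards both mechanisms: v_R = v/R = 0.007414 m/day, D_R = D/R = 0.006148 m²/day.
Peak time from v_R²t² + 2D_R t − x² = 0: t = (√(D_R² + v_R²x²) − D_R)/v_R².
√(D_R² + v_R²x²) = √(0.006148² + 0.007414² × 281²) = 2.083; v_R² = 5.497e-05.
t = (2.083 − 0.006148)/5.497e-05 = 37800 days.

37800 days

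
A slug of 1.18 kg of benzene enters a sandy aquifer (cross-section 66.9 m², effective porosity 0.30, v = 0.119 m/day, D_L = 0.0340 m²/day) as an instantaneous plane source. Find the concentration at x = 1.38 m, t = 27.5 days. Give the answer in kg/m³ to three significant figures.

For an instantaneous plane source, C(x,t) = M/(n_e·A·√(4πDt)) · exp(−(x−vt)²/(4Dt)), with n_e·A the pore (flow) area.
Plume center vt = 0.119 × 27.5 = 3.2725 m, so the well at 1.38 m is 1.8925 m upgradient of the peak.
√(4πDt) = 3.428 m, giving peak height M/(n_e·A·√(4πDt)) = 1.18/(0.30 × 66.9 × 3.428) = 0.01715 kg/m³.
(x−vt)²/(4Dt) = (-1.8925)²/(4 × 0.0340 × 27.5) = 0.9576; exp(−0.9576) = 0.3838.
C = 0.01715 × 0.3838 = 0.00658 kg/m³.

0.00658 kg/m³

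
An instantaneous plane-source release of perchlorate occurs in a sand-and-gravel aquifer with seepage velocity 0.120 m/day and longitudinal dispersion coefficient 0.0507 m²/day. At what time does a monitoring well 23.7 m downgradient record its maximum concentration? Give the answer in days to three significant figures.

For the 1D instantaneous-source solution, setting ∂C/∂t = 0 at fixed x gives v²t² + 2Dt − x² = 0, so t = (√(D² + v²x²) − D)/v².
√(D² + v²x²) = √(0.0507² + 0.120² × 23.7²) = 2.844; v² = 0.0144.
t = (2.844 − 0.0507)/0.0144 = 194 days (vs. the pure-advection estimate x/v = 198 d).

194 days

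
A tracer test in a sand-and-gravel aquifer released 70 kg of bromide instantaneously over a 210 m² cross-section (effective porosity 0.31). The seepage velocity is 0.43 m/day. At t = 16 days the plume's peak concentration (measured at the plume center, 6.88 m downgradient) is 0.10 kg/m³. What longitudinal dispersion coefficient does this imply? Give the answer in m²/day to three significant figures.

0.575 m²/day

At the plume center C_max = M/(n_e·A·√(4πDt)), so D = M²/(4πt·(n_e·A·C_max)²).
n_e·A·C_max = 0.31 × 210 × 0.10 = 6.510 kg/m.
D = 70²/(4π × 16 × 6.510²) = 0.575 m²/day.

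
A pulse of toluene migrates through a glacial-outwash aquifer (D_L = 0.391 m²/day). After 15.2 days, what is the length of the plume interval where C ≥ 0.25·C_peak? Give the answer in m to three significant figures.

11.5 m

The plume is Gaussian with σ = √(2Dt) = √(2 × 0.391 × 15.2) = 3.448 m.
C/C_peak = exp(−Δx²/(2σ²)) = 0.25 ⇒ Δx = σ·√(−2 ln 0.25) = 3.448 × 1.665 = 5.741 m.
Width = 2Δx = 11.5 m.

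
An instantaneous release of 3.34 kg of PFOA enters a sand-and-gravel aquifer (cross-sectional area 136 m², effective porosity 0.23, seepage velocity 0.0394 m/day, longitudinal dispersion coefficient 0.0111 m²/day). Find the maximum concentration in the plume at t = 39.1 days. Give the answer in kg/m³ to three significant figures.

0.0457 kg/m³

The peak of an instantaneous 1D plume sits at x = vt; there the Gaussian factor is 1 and C_max = M/(n_e·A·√(4πDt)), where n_e·A is the pore area the mass is dissolved in.
√(4πDt) = √(4π × 0.0111 × 39.1) = 2.335 m, so C_max = 3.34/(0.23 × 136 × 2.335) = 0.0457 kg/m³.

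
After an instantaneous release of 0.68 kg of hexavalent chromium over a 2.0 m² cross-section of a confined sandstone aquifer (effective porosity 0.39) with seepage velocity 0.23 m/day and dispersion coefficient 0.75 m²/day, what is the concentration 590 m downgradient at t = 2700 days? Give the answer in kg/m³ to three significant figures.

For an instantaneous plane source, C(x,t) = M/(n_e·A·√(4πDt)) · exp(−(x−vt)²/(4Dt)), with n_e·A the pore (flow) area.
Plume center vt = 0.23 × 2700 = 621 m, so the well at 590 m is 31 m upgradient of the peak.
√(4πDt) = 159.5 m, giving peak height M/(n_e·A·√(4πDt)) = 0.68/(0.39 × 2.0 × 159.5) = 0.005466 kg/m³.
(x−vt)²/(4Dt) = (-31)²/(4 × 0.75 × 2700) = 0.1186; exp(−0.1186) = 0.8882.
C = 0.005466 × 0.8882 = 0.00485 kg/m³.

0.00485 kg/m³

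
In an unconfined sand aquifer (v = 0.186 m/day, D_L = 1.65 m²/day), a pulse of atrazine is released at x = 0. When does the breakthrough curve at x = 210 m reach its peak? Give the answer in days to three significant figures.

For the 1D instantaneous-source solution, setting ∂C/∂t = 0 at fixed x gives v²t² + 2Dt − x² = 0, so t = (√(D² + v²x²) − D)/v².
√(D² + v²x²) = √(1.65² + 0.186² × 210²) = 39.09; v² = 0.034596.
t = (39.09 − 1.65)/0.034596 = 1080 days (vs. the pure-advection estimate x/v = 1130 d).

1080 days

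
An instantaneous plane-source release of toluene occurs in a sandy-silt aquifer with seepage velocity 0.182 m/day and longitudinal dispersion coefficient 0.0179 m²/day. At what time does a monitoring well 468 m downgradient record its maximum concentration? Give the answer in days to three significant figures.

2570 days

For the 1D instantaneous-source solution, setting ∂C/∂t = 0 at fixed x gives v²t² + 2Dt − x² = 0, so t = (√(D² + v²x²) − D)/v².
√(D² + v²x²) = √(0.0179² + 0.182² × 468²) = 85.18; v² = 0.033124.
t = (85.18 − 0.0179)/0.033124 = 2570 days (vs. the pure-advection estimate x/v = 2570 d).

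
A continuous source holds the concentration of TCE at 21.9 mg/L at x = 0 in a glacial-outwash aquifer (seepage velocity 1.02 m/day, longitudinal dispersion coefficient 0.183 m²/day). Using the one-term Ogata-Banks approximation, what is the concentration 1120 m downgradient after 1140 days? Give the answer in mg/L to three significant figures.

For a continuous step input, C/C₀ ≈ ½·erfc((x−vt)/(2√(Dt))).
vt = 1.02 × 1140 = 1162.8 m and 2√(Dt) = 2√(0.183 × 1140) = 28.89 m.
Argument (x−vt)/(2√(Dt)) = (1120 − 1162.8)/28.89 = -1.481; ½·erfc(-1.481) = 0.9819.
C = 21.9 × 0.9819 = 21.5 mg/L.

21.5 mg/L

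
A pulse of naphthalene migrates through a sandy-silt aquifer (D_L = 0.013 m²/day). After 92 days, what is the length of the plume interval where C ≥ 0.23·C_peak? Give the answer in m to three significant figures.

5.30 m

The plume is Gaussian with σ = √(2Dt) = √(2 × 0.013 × 92) = 1.547 m.
C/C_peak = exp(−Δx²/(2σ²)) = 0.23 ⇒ Δx = σ·√(−2 ln 0.23) = 1.547 × 1.714 = 2.652 m.
Width = 2Δx = 5.30 m.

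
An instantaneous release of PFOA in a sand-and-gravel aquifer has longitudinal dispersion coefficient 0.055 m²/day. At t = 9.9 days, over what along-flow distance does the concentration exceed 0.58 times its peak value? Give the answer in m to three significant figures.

2.18 m

The plume is Gaussian with σ = √(2Dt) = √(2 × 0.055 × 9.9) = 1.044 m.
C/C_peak = exp(−Δx²/(2σ²)) = 0.58 ⇒ Δx = σ·√(−2 ln 0.58) = 1.044 × 1.044 = 1.090 m.
Width = 2Δx = 2.18 m.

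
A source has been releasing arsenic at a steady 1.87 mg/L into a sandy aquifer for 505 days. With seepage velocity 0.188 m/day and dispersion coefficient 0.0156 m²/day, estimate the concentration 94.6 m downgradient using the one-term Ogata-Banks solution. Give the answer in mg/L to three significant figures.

0.999 mg/L

For a continuous step input, C/C₀ ≈ ½·erfc((x−vt)/(2√(Dt))).
vt = 0.188 × 505 = 94.94 m and 2√(Dt) = 2√(0.0156 × 505) = 5.614 m.
Argument (x−vt)/(2√(Dt)) = (94.6 − 94.94)/5.614 = -0.06056; ½·erfc(-0.06056) = 0.5341.
C = 1.87 × 0.5341 = 0.999 mg/L.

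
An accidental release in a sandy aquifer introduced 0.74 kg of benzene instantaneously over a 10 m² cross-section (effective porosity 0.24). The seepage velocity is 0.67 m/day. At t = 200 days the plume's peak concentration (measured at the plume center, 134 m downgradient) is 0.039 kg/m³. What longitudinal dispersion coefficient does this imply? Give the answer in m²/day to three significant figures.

At the plume center C_max = M/(n_e·A·√(4πDt)), so D = M²/(4πt·(n_e·A·C_max)²).
n_e·A·C_max = 0.24 × 10 × 0.039 = 0.09360 kg/m.
D = 0.74²/(4π × 200 × 0.09360²) = 0.0249 m²/day.

0.0249 m²/day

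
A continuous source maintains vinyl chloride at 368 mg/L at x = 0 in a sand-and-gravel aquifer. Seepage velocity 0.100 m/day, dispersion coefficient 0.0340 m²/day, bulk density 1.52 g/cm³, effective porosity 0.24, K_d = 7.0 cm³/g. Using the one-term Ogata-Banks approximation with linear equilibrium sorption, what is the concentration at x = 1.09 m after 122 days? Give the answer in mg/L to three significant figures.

10.1 mg/L

Retardation factor R = 1 + ρ_b·K_d/n = 1 + 1.52 × 7.0/0.24 = 45.33.
Sorption retards both mechanisms: v_R = v/R = 0.002206 m/day, D_R = D/R = 0.0007501 m²/day.
v_R·t = 0.002206 × 122 = 0.269132 m; 2√(D_R t) = 0.6050 m; argument = (1.09 − 0.269132)/0.6050 = 1.357.
C = C₀ × ½·erfc(1.357) = 368 × 0.02749 = 10.1 mg/L.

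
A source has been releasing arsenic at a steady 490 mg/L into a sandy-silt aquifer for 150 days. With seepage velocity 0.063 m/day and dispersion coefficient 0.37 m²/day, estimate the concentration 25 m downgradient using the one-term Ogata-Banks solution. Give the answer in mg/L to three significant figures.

For a continuous step input, C/C₀ ≈ ½·erfc((x−vt)/(2√(Dt))).
vt = 0.063 × 150 = 9.45 m and 2√(Dt) = 2√(0.37 × 150) = 14.90 m.
Argument (x−vt)/(2√(Dt)) = (25 − 9.45)/14.90 = 1.044; ½·erfc(1.044) = 0.06991.
C = 490 × 0.06991 = 34.3 mg/L.

34.3 mg/L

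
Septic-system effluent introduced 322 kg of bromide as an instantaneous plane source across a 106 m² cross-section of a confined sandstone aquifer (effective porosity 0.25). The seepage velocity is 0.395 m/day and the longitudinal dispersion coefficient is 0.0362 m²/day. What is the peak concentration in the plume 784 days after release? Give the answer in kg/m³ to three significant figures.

The peak of an instantaneous 1D plume sits at x = vt; there the Gaussian factor is 1 and C_max = M/(n_e·A·√(4πDt)), where n_e·A is the pore area the mass is dissolved in.
√(4πDt) = √(4π × 0.0362 × 784) = 18.89 m, so C_max = 322/(0.25 × 106 × 18.89) = 0.643 kg/m³.

0.643 kg/m³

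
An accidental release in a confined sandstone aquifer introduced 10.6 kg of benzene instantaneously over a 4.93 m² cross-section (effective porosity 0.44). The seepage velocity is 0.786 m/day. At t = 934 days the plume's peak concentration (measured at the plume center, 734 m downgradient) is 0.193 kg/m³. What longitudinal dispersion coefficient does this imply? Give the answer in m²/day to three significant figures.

At the plume center C_max = M/(n_e·A·√(4πDt)), so D = M²/(4πt·(n_e·A·C_max)²).
n_e·A·C_max = 0.44 × 4.93 × 0.193 = 0.4187 kg/m.
D = 10.6²/(4π × 934 × 0.4187²) = 0.0546 m²/day.

0.0546 m²/day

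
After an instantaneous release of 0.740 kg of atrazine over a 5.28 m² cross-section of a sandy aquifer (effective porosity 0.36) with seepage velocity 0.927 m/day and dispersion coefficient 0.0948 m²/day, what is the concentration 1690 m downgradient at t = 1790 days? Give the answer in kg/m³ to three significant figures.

For an instantaneous plane source, C(x,t) = M/(n_e·A·√(4πDt)) · exp(−(x−vt)²/(4Dt)), with n_e·A the pore (flow) area.
Plume center vt = 0.927 × 1790 = 1659.33 m, so the well at 1690 m is 30.67 m downgradient of the peak.
√(4πDt) = 46.18 m, giving peak height M/(n_e·A·√(4πDt)) = 0.740/(0.36 × 5.28 × 46.18) = 0.008430 kg/m³.
(x−vt)²/(4Dt) = (30.67)²/(4 × 0.0948 × 1790) = 1.386; exp(−1.386) = 0.2501.
C = 0.008430 × 0.2501 = 0.00211 kg/m³.

0.00211 kg/m³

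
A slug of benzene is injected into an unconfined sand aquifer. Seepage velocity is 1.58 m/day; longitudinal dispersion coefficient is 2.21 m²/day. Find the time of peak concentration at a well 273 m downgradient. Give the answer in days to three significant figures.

172 days

For the 1D instantaneous-source solution, setting ∂C/∂t = 0 at fixed x gives v²t² + 2Dt − x² = 0, so t = (√(D² + v²x²) − D)/v².
√(D² + v²x²) = √(2.21² + 1.58² × 273²) = 431.3; v² = 2.4964.
t = (431.3 − 2.21)/2.4964 = 172 days (vs. the pure-advection estimate x/v = 173 d).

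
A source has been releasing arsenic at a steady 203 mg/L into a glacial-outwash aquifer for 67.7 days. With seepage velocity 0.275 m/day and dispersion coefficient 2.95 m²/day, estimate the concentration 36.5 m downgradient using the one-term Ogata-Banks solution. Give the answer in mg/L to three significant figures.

37.6 mg/L

For a continuous step input, C/C₀ ≈ ½·erfc((x−vt)/(2√(Dt))).
vt = 0.275 × 67.7 = 18.6175 m and 2√(Dt) = 2√(2.95 × 67.7) = 28.26 m.
Argument (x−vt)/(2√(Dt)) = (36.5 − 18.6175)/28.26 = 0.6328; ½·erfc(0.6328) = 0.1854.
C = 203 × 0.1854 = 37.6 mg/L.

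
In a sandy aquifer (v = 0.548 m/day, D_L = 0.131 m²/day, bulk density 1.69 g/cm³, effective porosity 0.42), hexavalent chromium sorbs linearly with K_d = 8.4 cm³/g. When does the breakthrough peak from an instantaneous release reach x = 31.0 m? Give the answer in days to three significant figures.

1950 days

Retardation factor R = 1 + ρ_b·K_d/n = 1 + 1.69 × 8.4/0.42 = 34.80.
Sorption retards both mechanisms: v_R = v/R = 0.01575 m/day, D_R = D/R = 0.003764 m²/day.
Peak time from v_R²t² + 2D_R t − x² = 0: t = (√(D_R² + v_R²x²) − D_R)/v_R².
√(D_R² + v_R²x²) = √(0.003764² + 0.01575² × 31.0²) = 0.4883; v_R² = 0.0002481.
t = (0.4883 − 0.003764)/0.0002481 = 1950 days.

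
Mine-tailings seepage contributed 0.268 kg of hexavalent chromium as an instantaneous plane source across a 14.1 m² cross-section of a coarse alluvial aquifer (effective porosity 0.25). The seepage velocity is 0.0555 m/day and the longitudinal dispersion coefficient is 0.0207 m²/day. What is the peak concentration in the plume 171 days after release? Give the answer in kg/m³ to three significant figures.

0.0114 kg/m³

The peak of an instantaneous 1D plume sits at x = vt; there the Gaussian factor is 1 and C_max = M/(n_e·A·√(4πDt)), where n_e·A is the pore area the mass is dissolved in.
√(4πDt) = √(4π × 0.0207 × 171) = 6.669 m, so C_max = 0.268/(0.25 × 14.1 × 6.669) = 0.0114 kg/m³.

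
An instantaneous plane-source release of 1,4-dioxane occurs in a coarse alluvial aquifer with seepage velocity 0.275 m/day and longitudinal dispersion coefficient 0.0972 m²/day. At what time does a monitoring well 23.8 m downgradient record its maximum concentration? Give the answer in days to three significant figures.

For the 1D instantaneous-source solution, setting ∂C/∂t = 0 at fixed x gives v²t² + 2Dt − x² = 0, so t = (√(D² + v²x²) − D)/v².
√(D² + v²x²) = √(0.0972² + 0.275² × 23.8²) = 6.546; v² = 0.075625.
t = (6.546 − 0.0972)/0.075625 = 85.3 days (vs. the pure-advection estimate x/v = 86.5 d).

85.3 days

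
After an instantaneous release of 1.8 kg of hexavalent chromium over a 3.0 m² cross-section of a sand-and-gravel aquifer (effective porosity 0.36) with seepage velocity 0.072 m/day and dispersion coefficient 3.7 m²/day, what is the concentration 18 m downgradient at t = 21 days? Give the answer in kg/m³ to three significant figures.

0.0222 kg/m³

For an instantaneous plane source, C(x,t) = M/(n_e·A·√(4πDt)) · exp(−(x−vt)²/(4Dt)), with n_e·A the pore (flow) area.
Plume center vt = 0.072 × 21 = 1.512 m, so the well at 18 m is 16.488 m downgradient of the peak.
√(4πDt) = 31.25 m, giving peak height M/(n_e·A·√(4πDt)) = 1.8/(0.36 × 3.0 × 31.25) = 0.05333 kg/m³.
(x−vt)²/(4Dt) = (16.488)²/(4 × 3.7 × 21) = 0.8747; exp(−0.8747) = 0.4170.
C = 0.05333 × 0.4170 = 0.0222 kg/m³.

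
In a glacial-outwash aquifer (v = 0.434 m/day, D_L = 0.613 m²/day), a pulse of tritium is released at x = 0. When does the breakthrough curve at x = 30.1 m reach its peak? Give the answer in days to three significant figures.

66.2 days

For the 1D instantaneous-source solution, setting ∂C/∂t = 0 at fixed x gives v²t² + 2Dt − x² = 0, so t = (√(D² + v²x²) − D)/v².
√(D² + v²x²) = √(0.613² + 0.434² × 30.1²) = 13.08; v² = 0.188356.
t = (13.08 − 0.613)/0.188356 = 66.2 days (vs. the pure-advection estimate x/v = 69.4 d).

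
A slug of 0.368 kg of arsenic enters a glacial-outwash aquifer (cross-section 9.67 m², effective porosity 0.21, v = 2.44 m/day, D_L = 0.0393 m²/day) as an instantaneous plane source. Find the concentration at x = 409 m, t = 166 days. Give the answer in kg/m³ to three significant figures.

0.0110 kg/m³

For an instantaneous plane source, C(x,t) = M/(n_e·A·√(4πDt)) · exp(−(x−vt)²/(4Dt)), with n_e·A the pore (flow) area.
Plume center vt = 2.44 × 166 = 405.04 m, so the well at 409 m is 3.96 m downgradient of the peak.
√(4πDt) = 9.054 m, giving peak height M/(n_e·A·√(4πDt)) = 0.368/(0.21 × 9.67 × 9.054) = 0.02002 kg/m³.
(x−vt)²/(4Dt) = (3.96)²/(4 × 0.0393 × 166) = 0.6009; exp(−0.6009) = 0.5483.
C = 0.02002 × 0.5483 = 0.0110 kg/m³.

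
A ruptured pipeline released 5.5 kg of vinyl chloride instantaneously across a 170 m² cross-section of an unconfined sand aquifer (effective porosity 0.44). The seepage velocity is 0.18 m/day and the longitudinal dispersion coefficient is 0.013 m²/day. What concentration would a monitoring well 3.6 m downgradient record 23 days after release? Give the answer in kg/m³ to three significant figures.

0.0297 kg/m³

For an instantaneous plane source, C(x,t) = M/(n_e·A·√(4πDt)) · exp(−(x−vt)²/(4Dt)), with n_e·A the pore (flow) area.
Plume center vt = 0.18 × 23 = 4.14 m, so the well at 3.6 m is 0.54 m upgradient of the peak.
√(4πDt) = 1.938 m, giving peak height M/(n_e·A·√(4πDt)) = 5.5/(0.44 × 170 × 1.938) = 0.03794 kg/m³.
(x−vt)²/(4Dt) = (-0.54)²/(4 × 0.013 × 23) = 0.2438; exp(−0.2438) = 0.7836.
C = 0.03794 × 0.7836 = 0.0297 kg/m³.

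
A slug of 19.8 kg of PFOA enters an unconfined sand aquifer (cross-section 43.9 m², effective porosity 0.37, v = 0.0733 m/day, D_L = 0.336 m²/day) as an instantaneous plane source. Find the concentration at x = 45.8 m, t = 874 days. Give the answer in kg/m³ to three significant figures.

For an instantaneous plane source, C(x,t) = M/(n_e·A·√(4πDt)) · exp(−(x−vt)²/(4Dt)), with n_e·A the pore (flow) area.
Plume center vt = 0.0733 × 874 = 64.0642 m, so the well at 45.8 m is 18.2642 m upgradient of the peak.
√(4πDt) = 60.75 m, giving peak height M/(n_e·A·√(4πDt)) = 19.8/(0.37 × 43.9 × 60.75) = 0.02007 kg/m³.
(x−vt)²/(4Dt) = (-18.2642)²/(4 × 0.336 × 874) = 0.2840; exp(−0.2840) = 0.7528.
C = 0.02007 × 0.7528 = 0.0151 kg/m³.

0.0151 kg/m³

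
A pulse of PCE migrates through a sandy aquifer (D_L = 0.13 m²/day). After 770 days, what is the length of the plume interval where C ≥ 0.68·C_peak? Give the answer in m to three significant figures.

The plume is Gaussian with σ = √(2Dt) = √(2 × 0.13 × 770) = 14.15 m.
C/C_peak = exp(−Δx²/(2σ²)) = 0.68 ⇒ Δx = σ·√(−2 ln 0.68) = 14.15 × 0.8783 = 12.43 m.
Width = 2Δx = 24.9 m.

24.9 m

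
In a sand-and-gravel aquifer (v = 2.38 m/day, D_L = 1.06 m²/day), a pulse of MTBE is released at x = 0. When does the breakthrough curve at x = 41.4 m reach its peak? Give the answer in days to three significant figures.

For the 1D instantaneous-source solution, setting ∂C/∂t = 0 at fixed x gives v²t² + 2Dt − x² = 0, so t = (√(D² + v²x²) − D)/v².
√(D² + v²x²) = √(1.06² + 2.38² × 41.4²) = 98.54; v² = 5.6644.
t = (98.54 − 1.06)/5.6644 = 17.2 days (vs. the pure-advection estimate x/v = 17.4 d).

17.2 days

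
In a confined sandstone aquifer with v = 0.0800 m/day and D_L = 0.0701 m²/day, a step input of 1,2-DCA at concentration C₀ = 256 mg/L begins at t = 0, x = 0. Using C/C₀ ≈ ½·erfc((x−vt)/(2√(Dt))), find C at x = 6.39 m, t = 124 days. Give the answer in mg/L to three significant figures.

For a continuous step input, C/C₀ ≈ ½·erfc((x−vt)/(2√(Dt))).
vt = 0.0800 × 124 = 9.92 m and 2√(Dt) = 2√(0.0701 × 124) = 5.897 m.
Argument (x−vt)/(2√(Dt)) = (6.39 − 9.92)/5.897 = -0.5986; ½·erfc(-0.5986) = 0.8014.
C = 256 × 0.8014 = 205 mg/L.

205 mg/L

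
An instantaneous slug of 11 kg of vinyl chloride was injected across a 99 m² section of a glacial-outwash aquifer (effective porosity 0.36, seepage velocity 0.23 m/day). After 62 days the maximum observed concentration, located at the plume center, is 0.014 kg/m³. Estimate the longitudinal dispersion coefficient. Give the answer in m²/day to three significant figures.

At the plume center C_max = M/(n_e·A·√(4πDt)), so D = M²/(4πt·(n_e·A·C_max)²).
n_e·A·C_max = 0.36 × 99 × 0.014 = 0.4990 kg/m.
D = 11²/(4π × 62 × 0.4990²) = 0.624 m²/day.

0.624 m²/day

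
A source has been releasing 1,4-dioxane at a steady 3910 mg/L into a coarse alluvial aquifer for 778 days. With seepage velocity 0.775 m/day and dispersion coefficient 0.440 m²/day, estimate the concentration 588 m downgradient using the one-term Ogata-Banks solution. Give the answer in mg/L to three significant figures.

For a continuous step input, C/C₀ ≈ ½·erfc((x−vt)/(2√(Dt))).
vt = 0.775 × 778 = 602.95 m and 2√(Dt) = 2√(0.440 × 778) = 37.00 m.
Argument (x−vt)/(2√(Dt)) = (588 − 602.95)/37.00 = -0.4041; ½·erfc(-0.4041) = 0.7162.
C = 3910 × 0.7162 = 2800 mg/L.

2800 mg/L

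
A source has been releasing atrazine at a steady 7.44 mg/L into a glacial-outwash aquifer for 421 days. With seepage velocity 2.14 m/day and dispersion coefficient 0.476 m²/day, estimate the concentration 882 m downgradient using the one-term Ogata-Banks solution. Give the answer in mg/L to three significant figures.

For a continuous step input, C/C₀ ≈ ½·erfc((x−vt)/(2√(Dt))).
vt = 2.14 × 421 = 900.94 m and 2√(Dt) = 2√(0.476 × 421) = 28.31 m.
Argument (x−vt)/(2√(Dt)) = (882 − 900.94)/28.31 = -0.6690; ½·erfc(-0.6690) = 0.8280.
C = 7.44 × 0.8280 = 6.16 mg/L.

6.16 mg/L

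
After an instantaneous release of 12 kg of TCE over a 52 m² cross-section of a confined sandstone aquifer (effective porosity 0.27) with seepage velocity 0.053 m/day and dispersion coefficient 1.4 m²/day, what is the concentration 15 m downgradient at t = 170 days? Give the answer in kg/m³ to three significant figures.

For an instantaneous plane source, C(x,t) = M/(n_e·A·√(4πDt)) · exp(−(x−vt)²/(4Dt)), with n_e·A the pore (flow) area.
Plume center vt = 0.053 × 170 = 9.01 m, so the well at 15 m is 5.99 m downgradient of the peak.
√(4πDt) = 54.69 m, giving peak height M/(n_e·A·√(4πDt)) = 12/(0.27 × 52 × 54.69) = 0.01563 kg/m³.
(x−vt)²/(4Dt) = (5.99)²/(4 × 1.4 × 170) = 0.03769; exp(−0.03769) = 0.9630.
C = 0.01563 × 0.9630 = 0.0151 kg/m³.

0.0151 kg/m³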